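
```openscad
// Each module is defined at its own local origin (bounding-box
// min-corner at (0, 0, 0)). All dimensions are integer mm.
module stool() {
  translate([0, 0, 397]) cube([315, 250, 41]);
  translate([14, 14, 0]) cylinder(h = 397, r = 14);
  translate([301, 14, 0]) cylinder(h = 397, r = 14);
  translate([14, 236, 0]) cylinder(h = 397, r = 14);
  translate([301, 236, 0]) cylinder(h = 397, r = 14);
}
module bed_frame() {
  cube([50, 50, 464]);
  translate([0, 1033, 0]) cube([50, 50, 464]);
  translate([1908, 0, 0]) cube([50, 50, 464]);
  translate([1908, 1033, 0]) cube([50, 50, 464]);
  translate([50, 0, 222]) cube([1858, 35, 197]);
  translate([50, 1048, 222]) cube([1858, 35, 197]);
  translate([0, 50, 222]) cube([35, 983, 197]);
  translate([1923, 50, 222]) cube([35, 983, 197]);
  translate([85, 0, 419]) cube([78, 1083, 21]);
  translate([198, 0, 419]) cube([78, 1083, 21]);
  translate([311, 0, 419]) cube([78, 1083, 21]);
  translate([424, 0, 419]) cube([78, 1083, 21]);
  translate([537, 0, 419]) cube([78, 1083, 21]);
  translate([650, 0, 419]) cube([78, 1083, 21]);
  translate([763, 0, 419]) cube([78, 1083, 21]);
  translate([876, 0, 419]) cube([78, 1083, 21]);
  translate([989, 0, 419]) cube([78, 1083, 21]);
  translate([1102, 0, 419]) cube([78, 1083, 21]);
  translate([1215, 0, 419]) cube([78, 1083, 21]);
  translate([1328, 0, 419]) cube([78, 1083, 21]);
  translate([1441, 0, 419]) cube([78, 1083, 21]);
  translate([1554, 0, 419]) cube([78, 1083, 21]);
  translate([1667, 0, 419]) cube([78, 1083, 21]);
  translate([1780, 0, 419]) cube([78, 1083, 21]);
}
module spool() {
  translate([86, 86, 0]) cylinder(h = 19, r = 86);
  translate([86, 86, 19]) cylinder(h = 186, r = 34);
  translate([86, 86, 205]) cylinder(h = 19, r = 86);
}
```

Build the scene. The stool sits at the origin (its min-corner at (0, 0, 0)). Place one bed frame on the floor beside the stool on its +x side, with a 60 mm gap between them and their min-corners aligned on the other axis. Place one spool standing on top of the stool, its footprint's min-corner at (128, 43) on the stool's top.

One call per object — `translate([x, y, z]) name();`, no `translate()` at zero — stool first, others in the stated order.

stool();
translate([375, 0, 0]) bed_frame();
translate([128, 43, 438]) spool();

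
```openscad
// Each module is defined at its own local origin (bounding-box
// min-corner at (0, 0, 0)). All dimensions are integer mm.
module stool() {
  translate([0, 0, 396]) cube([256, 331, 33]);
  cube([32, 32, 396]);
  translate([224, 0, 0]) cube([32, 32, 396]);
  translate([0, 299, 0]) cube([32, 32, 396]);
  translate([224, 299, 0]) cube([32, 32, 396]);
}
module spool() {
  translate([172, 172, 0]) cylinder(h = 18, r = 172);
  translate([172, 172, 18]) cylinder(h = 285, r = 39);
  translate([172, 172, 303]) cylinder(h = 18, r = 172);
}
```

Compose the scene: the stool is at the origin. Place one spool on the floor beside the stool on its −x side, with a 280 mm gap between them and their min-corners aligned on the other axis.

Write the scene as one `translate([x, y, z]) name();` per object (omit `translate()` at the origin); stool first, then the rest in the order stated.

stool();
translate([-624, 0, 0]) spool();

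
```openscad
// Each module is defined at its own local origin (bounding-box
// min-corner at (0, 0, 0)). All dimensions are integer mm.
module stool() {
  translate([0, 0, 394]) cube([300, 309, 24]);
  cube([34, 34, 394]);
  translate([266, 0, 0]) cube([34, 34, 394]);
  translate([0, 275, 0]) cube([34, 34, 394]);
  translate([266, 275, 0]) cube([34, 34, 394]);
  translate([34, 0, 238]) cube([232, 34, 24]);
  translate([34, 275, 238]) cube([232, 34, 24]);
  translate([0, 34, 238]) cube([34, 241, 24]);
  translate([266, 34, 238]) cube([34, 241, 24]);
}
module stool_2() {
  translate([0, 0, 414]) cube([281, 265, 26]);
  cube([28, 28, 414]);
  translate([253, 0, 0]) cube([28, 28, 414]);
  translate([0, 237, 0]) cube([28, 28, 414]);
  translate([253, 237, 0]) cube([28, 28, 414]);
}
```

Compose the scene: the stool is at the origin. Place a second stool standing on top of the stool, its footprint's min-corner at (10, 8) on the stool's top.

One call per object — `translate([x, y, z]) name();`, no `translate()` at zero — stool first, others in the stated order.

stool();
translate([10, 8, 418]) stool_2();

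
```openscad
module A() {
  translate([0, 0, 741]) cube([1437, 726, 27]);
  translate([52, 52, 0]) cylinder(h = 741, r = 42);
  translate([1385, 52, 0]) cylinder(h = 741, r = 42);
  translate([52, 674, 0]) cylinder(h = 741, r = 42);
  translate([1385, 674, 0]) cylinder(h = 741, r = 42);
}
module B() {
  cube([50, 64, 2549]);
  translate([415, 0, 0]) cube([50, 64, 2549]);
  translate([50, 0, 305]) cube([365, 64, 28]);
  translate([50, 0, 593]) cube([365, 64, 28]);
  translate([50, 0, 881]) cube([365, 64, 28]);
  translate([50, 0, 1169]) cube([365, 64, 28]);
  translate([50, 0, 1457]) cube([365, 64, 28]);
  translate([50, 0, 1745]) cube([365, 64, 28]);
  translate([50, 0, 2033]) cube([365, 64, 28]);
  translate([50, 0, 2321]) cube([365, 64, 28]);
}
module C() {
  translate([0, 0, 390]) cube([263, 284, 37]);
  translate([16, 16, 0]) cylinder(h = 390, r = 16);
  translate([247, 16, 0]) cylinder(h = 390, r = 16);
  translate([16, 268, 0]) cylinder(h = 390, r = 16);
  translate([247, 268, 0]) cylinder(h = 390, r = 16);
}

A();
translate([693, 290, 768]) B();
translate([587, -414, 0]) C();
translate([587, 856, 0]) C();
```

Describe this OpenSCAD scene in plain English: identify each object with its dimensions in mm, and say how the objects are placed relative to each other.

A is a rectangular dining table. The top is 1437×726×27 mm with its upper surface at z = 768 mm. It stands on four round legs of 84 mm diameter, each leg's bounding box inset 10 mm from the nearest pair of top edges, running from the floor to the underside of the top.

B is a wooden ladder with two side rails of 50×64 mm section and 2549 mm height, set 465 mm apart overall. Between them run 8 rectangular rungs (64 mm deep, 28 mm thick), front faces flush with the rails' −y face. The bottom of the first rung is 305 mm above the floor and each subsequent rung is 288 mm higher than the one below.

C is a four-legged stool. The seat is a 263×284×37 mm slab whose top surface is at z = 427 mm; four round legs, each 32 mm in diameter, run from the floor (z = 0) to the underside of the seat, each leg's axis is inset half a diameter from the nearest pair of seat edges (so the leg's bounding box is flush with the corner).

The ladder is on top of the table. Two stools sit around the table at the −y, +y sides.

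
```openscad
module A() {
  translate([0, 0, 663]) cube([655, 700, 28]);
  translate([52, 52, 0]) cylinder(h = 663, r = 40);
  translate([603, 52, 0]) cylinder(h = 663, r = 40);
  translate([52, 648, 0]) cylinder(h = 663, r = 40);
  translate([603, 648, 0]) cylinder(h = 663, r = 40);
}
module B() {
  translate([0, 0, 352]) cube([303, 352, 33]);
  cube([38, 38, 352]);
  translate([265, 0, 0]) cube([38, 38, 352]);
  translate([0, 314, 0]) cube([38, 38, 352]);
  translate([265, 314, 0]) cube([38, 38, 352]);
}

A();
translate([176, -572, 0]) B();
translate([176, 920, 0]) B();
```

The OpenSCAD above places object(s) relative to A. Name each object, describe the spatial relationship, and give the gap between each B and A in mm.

Each stool's nearest face is 220 mm from the table's bounding box.

A is a table. B is a stool. Two stools sit around the table at the −y, +y sides. The gap between each stool and the table is 220 mm.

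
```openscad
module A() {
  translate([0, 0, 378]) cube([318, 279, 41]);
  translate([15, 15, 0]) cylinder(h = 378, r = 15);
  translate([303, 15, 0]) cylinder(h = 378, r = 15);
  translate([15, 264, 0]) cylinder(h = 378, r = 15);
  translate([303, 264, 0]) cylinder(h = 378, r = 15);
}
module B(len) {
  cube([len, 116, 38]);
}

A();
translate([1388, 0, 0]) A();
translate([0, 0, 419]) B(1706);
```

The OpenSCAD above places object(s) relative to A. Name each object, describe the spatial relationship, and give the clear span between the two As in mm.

Second stool starts at x = 1388; first ends at x = 318; clear span = 1388 − 318 = 1070 mm.

A is a stool. B is a beam. A beam spans the tops of two stools. The clear span between the two stools is 1070 mm.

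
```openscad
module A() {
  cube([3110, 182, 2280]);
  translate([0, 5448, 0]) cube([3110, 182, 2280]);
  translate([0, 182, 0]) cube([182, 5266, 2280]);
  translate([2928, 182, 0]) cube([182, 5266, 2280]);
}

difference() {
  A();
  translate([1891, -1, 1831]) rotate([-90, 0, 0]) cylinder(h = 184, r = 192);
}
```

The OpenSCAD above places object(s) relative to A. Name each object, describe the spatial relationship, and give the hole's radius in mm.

The subtracted cylinder has r = 192 mm.

A is a house frame. The house frame has a circular hole through its front wall. The hole's radius is 192 mm.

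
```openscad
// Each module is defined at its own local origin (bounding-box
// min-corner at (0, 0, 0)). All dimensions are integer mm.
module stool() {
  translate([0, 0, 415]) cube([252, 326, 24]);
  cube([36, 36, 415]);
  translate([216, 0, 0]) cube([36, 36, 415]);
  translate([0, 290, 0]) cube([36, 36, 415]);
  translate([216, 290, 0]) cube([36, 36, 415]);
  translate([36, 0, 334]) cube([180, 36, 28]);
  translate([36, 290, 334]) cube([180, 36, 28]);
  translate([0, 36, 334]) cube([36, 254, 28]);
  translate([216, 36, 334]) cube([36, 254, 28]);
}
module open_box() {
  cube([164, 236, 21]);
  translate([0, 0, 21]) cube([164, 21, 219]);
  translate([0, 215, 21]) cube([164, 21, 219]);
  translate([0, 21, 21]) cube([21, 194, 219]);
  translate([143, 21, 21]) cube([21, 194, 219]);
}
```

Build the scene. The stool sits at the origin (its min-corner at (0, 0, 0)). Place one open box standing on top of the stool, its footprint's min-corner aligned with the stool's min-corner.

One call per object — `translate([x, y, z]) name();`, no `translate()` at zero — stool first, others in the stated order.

stool();
translate([0, 0, 439]) open_box();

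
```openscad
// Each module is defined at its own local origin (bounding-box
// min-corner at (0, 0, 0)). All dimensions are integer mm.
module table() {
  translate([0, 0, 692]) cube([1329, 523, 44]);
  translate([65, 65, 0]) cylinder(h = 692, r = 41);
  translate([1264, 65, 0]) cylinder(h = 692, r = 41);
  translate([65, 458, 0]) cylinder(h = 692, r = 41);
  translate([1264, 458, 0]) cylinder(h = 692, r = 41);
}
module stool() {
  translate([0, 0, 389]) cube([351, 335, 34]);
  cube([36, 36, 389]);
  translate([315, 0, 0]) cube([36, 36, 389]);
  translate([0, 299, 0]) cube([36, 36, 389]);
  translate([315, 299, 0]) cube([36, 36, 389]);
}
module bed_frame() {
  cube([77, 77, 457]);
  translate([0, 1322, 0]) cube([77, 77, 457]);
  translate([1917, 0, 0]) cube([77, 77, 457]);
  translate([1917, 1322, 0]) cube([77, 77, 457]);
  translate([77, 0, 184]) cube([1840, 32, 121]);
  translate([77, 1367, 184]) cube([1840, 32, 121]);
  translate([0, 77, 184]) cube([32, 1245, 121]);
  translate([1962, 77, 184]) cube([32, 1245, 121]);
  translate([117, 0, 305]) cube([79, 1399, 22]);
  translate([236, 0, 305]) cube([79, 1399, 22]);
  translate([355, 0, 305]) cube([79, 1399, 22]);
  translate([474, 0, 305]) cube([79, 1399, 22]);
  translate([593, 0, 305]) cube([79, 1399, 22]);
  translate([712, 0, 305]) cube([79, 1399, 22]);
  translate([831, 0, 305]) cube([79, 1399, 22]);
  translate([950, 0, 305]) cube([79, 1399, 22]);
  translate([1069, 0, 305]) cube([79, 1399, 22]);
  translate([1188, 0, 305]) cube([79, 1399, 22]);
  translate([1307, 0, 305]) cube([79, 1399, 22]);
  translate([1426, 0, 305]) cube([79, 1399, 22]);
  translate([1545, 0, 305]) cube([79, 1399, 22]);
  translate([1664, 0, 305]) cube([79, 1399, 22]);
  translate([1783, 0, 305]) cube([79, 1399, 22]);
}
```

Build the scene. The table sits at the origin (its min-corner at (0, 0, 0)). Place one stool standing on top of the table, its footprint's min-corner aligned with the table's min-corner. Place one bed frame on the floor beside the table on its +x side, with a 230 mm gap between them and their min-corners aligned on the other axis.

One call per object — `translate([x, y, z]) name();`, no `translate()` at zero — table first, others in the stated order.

table();
translate([0, 0, 736]) stool();
translate([1559, 0, 0]) bed_frame();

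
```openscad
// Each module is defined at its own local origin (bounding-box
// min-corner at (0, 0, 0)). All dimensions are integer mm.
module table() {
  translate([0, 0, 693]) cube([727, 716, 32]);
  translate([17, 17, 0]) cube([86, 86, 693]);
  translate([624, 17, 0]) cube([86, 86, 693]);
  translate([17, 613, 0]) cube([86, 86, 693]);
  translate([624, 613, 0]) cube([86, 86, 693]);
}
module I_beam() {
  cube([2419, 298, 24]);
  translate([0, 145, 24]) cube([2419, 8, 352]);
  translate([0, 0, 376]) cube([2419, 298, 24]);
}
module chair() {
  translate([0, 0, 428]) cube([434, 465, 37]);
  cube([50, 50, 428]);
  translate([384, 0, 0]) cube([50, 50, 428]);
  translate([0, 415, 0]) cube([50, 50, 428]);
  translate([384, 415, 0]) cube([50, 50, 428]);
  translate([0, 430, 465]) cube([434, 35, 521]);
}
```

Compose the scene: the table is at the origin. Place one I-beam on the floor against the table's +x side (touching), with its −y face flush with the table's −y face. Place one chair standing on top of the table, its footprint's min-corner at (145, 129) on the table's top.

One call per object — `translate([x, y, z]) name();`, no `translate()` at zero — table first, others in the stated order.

table();
translate([727, 0, 0]) I_beam();
translate([145, 129, 725]) chair();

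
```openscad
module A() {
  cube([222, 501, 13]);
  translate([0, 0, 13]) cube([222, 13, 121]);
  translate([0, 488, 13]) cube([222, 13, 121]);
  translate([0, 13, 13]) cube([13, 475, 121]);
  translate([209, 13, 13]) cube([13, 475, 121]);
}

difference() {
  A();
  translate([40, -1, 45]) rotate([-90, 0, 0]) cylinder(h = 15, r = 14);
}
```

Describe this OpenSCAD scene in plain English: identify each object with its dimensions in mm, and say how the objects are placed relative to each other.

A is an open-topped rectangular box: outside dimensions 222×501×134 mm, with a uniform wall and base thickness of 13 mm. The base is a full 222×501 slab on the floor; four walls sit on top of the base. The front and back walls (the −y and +y sides) span the full width; the two side walls fit between them.

The open box has a circular hole of radius 14 mm through its front wall, centred at (x = 40, z = 45).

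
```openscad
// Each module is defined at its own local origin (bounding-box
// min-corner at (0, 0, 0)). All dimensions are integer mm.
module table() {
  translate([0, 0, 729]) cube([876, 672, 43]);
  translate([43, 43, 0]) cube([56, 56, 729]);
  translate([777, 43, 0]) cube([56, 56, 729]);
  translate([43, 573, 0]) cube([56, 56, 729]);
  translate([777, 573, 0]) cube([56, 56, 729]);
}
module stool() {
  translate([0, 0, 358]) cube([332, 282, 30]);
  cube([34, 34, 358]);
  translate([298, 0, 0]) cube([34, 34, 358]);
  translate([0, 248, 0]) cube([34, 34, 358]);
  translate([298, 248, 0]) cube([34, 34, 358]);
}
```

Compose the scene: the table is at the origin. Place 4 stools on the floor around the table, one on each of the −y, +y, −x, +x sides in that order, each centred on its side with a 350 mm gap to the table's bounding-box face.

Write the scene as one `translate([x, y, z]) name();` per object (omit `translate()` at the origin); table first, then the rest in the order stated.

table();
translate([272, -632, 0]) stool();
translate([272, 1022, 0]) stool();
translate([-682, 195, 0]) stool();
translate([1226, 195, 0]) stool();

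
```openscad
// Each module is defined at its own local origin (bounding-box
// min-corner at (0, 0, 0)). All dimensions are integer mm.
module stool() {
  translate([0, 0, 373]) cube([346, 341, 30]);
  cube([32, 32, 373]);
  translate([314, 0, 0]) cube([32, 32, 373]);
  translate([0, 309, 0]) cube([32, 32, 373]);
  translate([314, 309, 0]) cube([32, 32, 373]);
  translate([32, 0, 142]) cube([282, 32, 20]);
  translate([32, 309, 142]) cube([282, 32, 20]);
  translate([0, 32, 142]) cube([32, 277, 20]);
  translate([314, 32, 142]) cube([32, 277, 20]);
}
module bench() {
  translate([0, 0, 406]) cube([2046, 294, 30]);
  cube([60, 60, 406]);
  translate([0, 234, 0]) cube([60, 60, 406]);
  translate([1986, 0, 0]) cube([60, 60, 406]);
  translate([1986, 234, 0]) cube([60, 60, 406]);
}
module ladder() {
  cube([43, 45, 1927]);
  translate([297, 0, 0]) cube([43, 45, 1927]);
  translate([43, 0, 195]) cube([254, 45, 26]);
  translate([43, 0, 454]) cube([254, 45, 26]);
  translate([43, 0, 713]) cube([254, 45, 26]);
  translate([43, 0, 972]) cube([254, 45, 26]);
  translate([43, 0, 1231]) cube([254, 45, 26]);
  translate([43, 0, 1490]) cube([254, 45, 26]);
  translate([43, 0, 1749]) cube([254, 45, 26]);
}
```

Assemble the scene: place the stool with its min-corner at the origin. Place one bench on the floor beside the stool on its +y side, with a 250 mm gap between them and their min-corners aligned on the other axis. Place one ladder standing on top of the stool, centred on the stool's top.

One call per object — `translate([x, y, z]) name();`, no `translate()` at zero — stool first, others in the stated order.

stool();
translate([0, 591, 0]) bench();
translate([3, 148, 403]) ladder();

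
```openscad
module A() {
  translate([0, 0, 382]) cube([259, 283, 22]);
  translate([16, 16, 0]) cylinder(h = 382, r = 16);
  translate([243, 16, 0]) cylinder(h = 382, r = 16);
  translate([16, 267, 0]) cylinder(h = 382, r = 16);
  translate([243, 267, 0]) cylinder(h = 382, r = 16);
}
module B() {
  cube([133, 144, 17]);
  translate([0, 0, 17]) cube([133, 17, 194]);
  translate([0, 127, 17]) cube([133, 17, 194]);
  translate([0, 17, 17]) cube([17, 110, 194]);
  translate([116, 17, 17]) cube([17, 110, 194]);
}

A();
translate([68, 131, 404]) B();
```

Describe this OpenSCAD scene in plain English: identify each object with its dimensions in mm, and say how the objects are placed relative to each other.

A is a simple wooden stool: a rectangular seat 259 mm (x) by 283 mm (y), 22 mm thick, top face at z = 404 mm, on four round legs, each 32 mm in diameter. The legs rest on z = 0, each leg's axis is inset half a diameter from the nearest pair of seat edges (so the leg's bounding box is flush with the corner).

B is an open-topped rectangular box: outside dimensions 133×144×211 mm, with a uniform wall and base thickness of 17 mm. The base is a full 133×144 slab on the floor; four walls sit on top of the base. The front and back walls (the −y and +y sides) span the full width; the two side walls fit between them.

The open box is on top of the stool.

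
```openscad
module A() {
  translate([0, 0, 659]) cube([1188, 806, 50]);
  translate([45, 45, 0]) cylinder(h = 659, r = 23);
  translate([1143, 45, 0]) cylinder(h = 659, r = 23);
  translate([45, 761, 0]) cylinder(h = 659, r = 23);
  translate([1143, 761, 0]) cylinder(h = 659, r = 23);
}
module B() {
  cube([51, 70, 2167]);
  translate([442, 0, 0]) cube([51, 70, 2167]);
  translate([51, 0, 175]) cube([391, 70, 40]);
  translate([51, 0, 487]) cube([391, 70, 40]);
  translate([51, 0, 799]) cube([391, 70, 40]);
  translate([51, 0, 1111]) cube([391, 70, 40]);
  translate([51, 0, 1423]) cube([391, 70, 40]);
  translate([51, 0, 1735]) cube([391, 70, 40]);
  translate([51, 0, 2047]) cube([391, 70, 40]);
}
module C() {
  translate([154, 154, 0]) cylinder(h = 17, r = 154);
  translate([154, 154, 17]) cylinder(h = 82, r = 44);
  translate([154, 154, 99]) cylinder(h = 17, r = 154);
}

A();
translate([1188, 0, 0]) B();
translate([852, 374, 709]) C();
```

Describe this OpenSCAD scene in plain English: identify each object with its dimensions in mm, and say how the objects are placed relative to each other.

A is a table: top 1188 mm (x) × 806 mm (y), 50 mm thick, upper face at z = 709 mm, on four round legs of 46 mm diameter, each leg's bounding box inset 22 mm from the nearest pair of top edges, running from z = 0 to the bottom of the top.

B is a wooden ladder with two side rails of 51×70 mm section and 2167 mm height, set 493 mm apart overall. Between them run 7 rectangular rungs (70 mm deep, 40 mm thick), front faces flush with the rails' −y face. The bottom of the first rung is 175 mm above the floor and each subsequent rung is 312 mm higher than the one below.

C is a spool: two coaxial disc flanges of radius 154 mm and thickness 17 mm, joined by a core cylinder of radius 44 mm and height 82 mm. The lower flange rests on z = 0 and the three cylinders share a vertical axis.

The ladder is against the table's +x side, with their −y faces flush. The spool is on top of the table.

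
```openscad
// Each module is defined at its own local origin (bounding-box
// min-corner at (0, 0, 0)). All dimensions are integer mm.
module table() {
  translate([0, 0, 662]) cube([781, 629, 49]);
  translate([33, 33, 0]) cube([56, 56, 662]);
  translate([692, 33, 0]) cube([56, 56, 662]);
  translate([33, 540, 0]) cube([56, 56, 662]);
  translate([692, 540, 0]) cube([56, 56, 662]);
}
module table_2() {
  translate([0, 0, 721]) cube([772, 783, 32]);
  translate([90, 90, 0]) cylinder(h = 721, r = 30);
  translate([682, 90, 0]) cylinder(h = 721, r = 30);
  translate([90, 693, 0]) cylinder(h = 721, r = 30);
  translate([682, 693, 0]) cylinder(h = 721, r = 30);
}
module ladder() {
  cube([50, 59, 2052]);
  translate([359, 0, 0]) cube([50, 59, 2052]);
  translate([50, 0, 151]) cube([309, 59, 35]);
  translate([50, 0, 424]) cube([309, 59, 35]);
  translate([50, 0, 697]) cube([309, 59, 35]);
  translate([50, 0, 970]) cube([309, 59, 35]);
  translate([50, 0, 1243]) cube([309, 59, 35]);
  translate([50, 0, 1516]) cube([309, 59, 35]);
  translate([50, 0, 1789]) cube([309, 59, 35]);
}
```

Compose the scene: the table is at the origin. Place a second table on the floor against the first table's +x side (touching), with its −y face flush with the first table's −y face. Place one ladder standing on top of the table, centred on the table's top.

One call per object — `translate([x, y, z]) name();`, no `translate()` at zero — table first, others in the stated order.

table();
translate([781, 0, 0]) table_2();
translate([186, 285, 711]) ladder();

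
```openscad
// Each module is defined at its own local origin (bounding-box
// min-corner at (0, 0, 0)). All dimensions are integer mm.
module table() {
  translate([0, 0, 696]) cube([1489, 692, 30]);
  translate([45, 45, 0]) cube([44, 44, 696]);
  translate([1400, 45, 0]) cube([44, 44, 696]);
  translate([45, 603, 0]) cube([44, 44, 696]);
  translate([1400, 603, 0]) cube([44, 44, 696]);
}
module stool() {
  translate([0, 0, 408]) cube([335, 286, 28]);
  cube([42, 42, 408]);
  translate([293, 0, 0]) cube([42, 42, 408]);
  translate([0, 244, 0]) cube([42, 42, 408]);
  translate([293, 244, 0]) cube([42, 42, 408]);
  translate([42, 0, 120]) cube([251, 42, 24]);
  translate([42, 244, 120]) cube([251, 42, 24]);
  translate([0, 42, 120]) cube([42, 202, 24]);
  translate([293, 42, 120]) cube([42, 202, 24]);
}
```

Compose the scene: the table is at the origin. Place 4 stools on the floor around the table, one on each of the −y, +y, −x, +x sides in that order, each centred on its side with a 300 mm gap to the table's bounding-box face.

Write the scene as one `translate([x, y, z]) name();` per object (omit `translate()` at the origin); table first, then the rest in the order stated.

table();
translate([577, -586, 0]) stool();
translate([577, 992, 0]) stool();
translate([-635, 203, 0]) stool();
translate([1789, 203, 0]) stool();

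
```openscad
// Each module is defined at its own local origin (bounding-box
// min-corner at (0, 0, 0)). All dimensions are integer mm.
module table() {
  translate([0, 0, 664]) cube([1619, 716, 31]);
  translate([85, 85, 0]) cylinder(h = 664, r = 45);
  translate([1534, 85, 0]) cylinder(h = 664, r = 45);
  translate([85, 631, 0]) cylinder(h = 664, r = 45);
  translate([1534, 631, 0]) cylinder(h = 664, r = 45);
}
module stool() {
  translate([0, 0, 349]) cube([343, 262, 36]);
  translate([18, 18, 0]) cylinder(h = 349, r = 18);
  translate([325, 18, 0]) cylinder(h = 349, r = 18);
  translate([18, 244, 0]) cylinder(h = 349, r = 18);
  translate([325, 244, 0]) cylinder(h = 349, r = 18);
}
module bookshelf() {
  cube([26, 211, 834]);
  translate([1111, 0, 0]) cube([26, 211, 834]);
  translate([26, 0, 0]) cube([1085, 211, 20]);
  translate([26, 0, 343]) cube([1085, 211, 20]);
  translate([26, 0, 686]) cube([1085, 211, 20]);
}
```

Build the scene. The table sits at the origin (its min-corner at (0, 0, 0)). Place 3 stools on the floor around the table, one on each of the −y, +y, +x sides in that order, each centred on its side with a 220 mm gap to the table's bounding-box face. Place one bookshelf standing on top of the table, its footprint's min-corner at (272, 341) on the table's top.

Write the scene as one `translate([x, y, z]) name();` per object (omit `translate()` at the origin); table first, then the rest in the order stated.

table();
translate([638, -482, 0]) stool();
translate([638, 936, 0]) stool();
translate([1839, 227, 0]) stool();
translate([272, 341, 695]) bookshelf();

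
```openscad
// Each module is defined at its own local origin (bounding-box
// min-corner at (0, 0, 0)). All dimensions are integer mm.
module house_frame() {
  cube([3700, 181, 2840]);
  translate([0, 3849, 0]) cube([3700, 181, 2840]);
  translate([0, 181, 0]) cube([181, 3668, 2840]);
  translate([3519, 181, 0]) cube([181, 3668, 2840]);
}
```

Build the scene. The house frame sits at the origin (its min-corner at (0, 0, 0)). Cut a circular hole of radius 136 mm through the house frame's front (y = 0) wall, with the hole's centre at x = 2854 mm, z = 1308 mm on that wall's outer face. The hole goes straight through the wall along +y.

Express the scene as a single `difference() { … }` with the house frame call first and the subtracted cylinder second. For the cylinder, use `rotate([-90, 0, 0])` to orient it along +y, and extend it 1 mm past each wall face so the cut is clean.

difference() {
  house_frame();
  translate([2854, -1, 1308]) rotate([-90, 0, 0]) cylinder(h = 183, r = 136);
}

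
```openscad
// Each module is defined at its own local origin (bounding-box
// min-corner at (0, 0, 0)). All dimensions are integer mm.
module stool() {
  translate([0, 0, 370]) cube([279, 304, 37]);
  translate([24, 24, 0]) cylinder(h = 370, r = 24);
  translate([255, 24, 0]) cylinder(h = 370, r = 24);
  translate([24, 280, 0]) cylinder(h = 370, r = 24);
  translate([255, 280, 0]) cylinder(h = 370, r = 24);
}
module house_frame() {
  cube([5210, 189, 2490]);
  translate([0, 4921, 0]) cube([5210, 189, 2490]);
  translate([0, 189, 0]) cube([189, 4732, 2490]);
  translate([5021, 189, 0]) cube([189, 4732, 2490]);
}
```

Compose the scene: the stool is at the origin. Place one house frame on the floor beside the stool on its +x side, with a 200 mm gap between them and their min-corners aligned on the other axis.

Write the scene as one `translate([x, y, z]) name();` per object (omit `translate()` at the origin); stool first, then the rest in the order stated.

stool();
translate([479, 0, 0]) house_frame();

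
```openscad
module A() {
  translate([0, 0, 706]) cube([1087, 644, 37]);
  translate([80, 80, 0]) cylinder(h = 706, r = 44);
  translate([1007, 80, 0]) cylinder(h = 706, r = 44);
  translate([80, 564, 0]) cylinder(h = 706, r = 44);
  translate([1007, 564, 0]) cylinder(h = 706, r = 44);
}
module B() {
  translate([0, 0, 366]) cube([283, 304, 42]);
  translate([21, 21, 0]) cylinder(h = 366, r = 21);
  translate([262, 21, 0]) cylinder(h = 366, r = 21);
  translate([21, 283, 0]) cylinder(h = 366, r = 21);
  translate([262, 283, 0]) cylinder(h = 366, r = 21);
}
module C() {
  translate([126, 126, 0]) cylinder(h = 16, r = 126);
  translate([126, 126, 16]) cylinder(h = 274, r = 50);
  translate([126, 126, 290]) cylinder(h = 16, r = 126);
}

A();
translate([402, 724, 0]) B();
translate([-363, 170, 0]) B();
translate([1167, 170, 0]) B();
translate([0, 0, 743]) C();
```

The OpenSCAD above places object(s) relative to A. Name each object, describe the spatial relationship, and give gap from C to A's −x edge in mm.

The spool's min-x is at 0; the table's min-x is 0; gap = 0 mm.

A is a table. B is a stool. C is a spool. Three stools sit around the table at the +y, −x, +x sides. The spool is on top of the table. The gap from the spool to the table's −x edge is 0 mm.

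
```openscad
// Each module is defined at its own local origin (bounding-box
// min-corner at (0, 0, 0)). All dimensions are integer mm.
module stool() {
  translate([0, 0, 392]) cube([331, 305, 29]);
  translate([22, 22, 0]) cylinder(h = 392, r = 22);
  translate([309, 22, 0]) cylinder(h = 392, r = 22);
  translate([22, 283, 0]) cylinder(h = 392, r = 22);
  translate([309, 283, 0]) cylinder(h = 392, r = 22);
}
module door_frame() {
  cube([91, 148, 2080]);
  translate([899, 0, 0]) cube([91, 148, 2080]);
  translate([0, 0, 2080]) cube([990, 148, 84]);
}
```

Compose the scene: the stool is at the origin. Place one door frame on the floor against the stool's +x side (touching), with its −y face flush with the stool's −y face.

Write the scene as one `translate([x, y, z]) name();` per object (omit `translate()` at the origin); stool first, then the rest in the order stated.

stool();
translate([331, 0, 0]) door_frame();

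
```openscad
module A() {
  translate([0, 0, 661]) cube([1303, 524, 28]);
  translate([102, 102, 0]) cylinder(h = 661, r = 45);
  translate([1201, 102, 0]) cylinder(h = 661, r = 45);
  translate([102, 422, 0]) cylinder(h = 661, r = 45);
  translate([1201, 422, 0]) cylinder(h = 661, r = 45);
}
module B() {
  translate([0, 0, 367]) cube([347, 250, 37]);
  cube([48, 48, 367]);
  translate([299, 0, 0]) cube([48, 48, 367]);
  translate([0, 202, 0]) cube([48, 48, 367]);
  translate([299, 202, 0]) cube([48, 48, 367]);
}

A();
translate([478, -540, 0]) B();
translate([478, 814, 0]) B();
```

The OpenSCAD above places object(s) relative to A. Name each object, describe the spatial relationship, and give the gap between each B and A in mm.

A is a table. B is a stool. Two stools sit around the table at the −y, +y sides. The gap between each stool and the table is 290 mm.

Each stool's nearest face is 290 mm from the table's bounding box.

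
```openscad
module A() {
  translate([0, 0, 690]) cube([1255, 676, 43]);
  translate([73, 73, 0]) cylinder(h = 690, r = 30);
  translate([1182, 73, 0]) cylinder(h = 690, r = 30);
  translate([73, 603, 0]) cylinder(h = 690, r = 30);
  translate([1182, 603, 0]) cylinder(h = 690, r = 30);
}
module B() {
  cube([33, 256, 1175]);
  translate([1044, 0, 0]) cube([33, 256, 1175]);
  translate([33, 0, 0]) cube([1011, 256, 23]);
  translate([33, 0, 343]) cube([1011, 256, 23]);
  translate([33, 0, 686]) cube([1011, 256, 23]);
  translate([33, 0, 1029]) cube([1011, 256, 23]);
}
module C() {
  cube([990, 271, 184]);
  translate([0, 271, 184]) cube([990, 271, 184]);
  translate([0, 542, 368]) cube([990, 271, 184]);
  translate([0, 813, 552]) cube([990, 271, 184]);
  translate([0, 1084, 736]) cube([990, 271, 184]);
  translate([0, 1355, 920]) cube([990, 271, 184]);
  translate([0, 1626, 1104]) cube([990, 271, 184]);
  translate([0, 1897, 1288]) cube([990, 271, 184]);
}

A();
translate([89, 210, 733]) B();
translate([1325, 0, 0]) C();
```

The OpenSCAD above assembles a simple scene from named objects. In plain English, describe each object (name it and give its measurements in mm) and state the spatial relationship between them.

A is a table with a 1255×676 mm rectangular top, 43 mm thick, top surface at z = 733 mm, supported by four round legs of 60 mm diameter, each leg's bounding box inset 43 mm from the nearest pair of top edges, running from the floor.

B is an open bookshelf. Two side panels, each 33 mm thick, 256 mm deep and 1175 mm tall, stand 1077 mm apart (outside-to-outside). Between them sit 4 shelves, each 23 mm thick and 256 mm deep, spanning the full gap between the sides. The bottom shelf rests on the floor (its underside at z = 0) and the clear gap between one shelf's top and the next shelf's underside is 320 mm.

C is a straight staircase of 8 solid steps. Each step is 990 mm wide (x), 271 mm deep (y, the going) and 184 mm tall (the rise). The first step rests on the floor; each subsequent step sits one going further in +y and one rise higher in +z, directly behind and above the previous step with no overlap.

The bookshelf is on top of the table, centred. The staircase is on the floor beside the table on its +x side.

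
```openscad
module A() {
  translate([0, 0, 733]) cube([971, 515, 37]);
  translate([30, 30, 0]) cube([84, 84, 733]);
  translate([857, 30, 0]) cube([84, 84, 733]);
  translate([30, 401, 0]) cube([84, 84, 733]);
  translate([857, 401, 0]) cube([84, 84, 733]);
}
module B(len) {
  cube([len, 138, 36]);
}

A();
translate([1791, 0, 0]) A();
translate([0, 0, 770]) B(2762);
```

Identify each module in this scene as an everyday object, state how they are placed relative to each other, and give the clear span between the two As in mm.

A is a table. B is a beam. A beam spans the tops of two tables. The clear span between the two tables is 820 mm.

Second table starts at x = 1791; first ends at x = 971; clear span = 1791 − 971 = 820 mm.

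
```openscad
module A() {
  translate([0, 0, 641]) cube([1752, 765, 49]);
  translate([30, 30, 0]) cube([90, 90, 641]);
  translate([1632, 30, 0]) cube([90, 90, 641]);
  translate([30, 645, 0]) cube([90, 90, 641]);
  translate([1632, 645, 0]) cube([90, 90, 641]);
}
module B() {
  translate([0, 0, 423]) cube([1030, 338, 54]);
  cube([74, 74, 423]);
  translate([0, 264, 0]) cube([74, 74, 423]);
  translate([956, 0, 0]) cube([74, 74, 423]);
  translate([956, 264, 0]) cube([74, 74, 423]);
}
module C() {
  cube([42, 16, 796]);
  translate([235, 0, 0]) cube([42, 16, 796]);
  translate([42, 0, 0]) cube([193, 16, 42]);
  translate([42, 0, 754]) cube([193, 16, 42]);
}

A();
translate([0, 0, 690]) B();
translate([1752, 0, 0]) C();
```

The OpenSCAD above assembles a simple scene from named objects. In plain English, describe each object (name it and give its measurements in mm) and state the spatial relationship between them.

A is a rectangular dining table. The top is 1752×765×49 mm with its upper surface at z = 690 mm. It stands on four 90×90 mm square legs, each inset 30 mm from the nearest pair of top edges, running from the floor to the underside of the top.

B is a long wooden bench with a 1030 mm (x) × 338 mm (y) seat, 54 mm thick, its top surface 477 mm above the floor. Four 74 mm square legs at the seat corners, flush with the edges, run from z = 0 to the seat underside.

C is a rectangular picture frame lying in the x–z plane (depth along y). The opening is 193 mm wide (x) by 712 mm tall (z), surrounded by a border 42 mm wide on all four sides. The frame is 16 mm deep and is made of two full-height vertical stiles with two horizontal rails fitted between them.

The bench is on top of the table. The picture frame is against the table's +x side, with their −y faces flush.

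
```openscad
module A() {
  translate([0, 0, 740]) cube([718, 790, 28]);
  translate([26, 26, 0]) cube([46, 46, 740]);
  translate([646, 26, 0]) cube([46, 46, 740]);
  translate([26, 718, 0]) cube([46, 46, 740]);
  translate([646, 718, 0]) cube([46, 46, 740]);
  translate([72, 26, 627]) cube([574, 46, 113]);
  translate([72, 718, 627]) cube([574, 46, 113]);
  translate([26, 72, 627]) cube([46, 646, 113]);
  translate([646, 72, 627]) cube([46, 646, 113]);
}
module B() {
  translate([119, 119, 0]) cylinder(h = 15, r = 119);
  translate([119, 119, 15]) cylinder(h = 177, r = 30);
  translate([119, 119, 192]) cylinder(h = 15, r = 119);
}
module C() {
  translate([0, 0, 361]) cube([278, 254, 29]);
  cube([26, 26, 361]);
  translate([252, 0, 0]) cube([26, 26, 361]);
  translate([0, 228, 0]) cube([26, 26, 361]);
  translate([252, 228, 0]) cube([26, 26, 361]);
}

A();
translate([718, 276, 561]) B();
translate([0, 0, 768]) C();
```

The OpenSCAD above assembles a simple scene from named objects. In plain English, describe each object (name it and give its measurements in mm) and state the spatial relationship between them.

A is a table with a 718×790 mm rectangular top, 28 mm thick, top surface at z = 768 mm, supported by four 46×46 mm square legs, each inset 26 mm from the nearest pair of top edges, running from the floor. Four apron rails, 46 mm thick and 113 mm tall, run between adjacent legs with their top edges flush with the underside of the top and their outer faces flush with the legs' outer faces.

B is a spool: two coaxial disc flanges of radius 119 mm and thickness 15 mm, joined by a core cylinder of radius 30 mm and height 177 mm. The lower flange rests on z = 0 and the three cylinders share a vertical axis.

C is a four-legged stool. The seat is a 278×254×29 mm slab whose top surface is at z = 390 mm; four square legs, each 26×26 mm in cross-section, run from the floor (z = 0) to the underside of the seat, each flush with a corner of the seat.

The spool is beside the table with their tops flush at z = 768. The stool is on top of the table.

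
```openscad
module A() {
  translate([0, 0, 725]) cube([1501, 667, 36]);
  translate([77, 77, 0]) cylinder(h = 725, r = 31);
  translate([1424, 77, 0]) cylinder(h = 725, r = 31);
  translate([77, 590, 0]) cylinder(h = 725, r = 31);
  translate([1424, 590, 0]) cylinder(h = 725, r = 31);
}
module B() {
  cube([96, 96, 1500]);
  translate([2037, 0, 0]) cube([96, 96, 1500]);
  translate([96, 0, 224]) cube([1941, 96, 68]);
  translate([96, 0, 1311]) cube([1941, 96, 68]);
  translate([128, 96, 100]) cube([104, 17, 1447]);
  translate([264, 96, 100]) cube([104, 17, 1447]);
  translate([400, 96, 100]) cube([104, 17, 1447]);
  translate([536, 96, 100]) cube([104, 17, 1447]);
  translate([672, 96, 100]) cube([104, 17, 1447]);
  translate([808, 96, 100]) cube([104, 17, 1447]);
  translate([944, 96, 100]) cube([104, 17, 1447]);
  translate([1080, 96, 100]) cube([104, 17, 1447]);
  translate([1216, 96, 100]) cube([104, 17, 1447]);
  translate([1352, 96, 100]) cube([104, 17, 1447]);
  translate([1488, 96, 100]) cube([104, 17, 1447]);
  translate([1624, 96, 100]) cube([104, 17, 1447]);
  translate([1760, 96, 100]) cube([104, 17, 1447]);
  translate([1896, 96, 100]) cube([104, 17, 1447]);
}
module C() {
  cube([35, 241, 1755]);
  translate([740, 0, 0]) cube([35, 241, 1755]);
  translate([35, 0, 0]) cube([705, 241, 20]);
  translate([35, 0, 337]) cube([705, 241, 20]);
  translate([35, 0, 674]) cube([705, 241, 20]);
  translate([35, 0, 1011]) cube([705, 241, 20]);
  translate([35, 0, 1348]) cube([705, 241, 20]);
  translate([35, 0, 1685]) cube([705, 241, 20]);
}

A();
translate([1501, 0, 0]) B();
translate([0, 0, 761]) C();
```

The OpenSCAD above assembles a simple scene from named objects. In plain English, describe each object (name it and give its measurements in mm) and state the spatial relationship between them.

A is a table with a 1501×667 mm rectangular top, 36 mm thick, top surface at z = 761 mm, supported by four round legs of 62 mm diameter, each leg's bounding box inset 46 mm from the nearest pair of top edges, running from the floor.

B is a fence section. Two 96×96 mm posts, 1500 mm tall, stand on the floor with a clear span of 1941 mm between their inner faces. Two horizontal rails of 96×68 mm section span the gap between the posts with their undersides at z = 224 mm and z = 1311 mm, flush with the posts' −y face. 14 pickets, each 104 mm wide, 17 mm thick and 1447 mm tall, are fixed to the +y face of the rails with their bottoms at z = 100 mm, evenly spaced across the span with equal gaps (rounded down to the nearest mm) at the −x end and between each pair — any rounding remainder accumulates at the +x end.

C is a bookshelf 775 mm wide overall, 241 mm deep and 1755 mm tall. The two sides are 35 mm thick vertical panels. 6 horizontal shelves of 20 mm thickness span between the inner faces of the sides; the lowest shelf sits on the floor and shelves are stacked with a clear vertical gap of 317 mm between each pair.

The fence section is against the table's +x side, with their −y faces flush. The bookshelf is on top of the table.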